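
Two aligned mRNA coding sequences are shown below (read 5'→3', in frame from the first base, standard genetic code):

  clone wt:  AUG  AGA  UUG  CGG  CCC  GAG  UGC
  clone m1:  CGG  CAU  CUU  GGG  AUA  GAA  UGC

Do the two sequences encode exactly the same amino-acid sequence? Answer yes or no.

Codon 1: AUG Met / CGG Arg — nonsynonymous.
Codon 2: AGA Arg / CAU His — nonsynonymous.
Codon 3: UUG Leu / CUU Leu — synonymous.
Codon 4: CGG Arg / GGG Gly — nonsynonymous.
Codon 5: CCC Pro / AUA Ile — nonsynonymous.
Codon 6: GAG Glu / GAA Glu — synonymous.
Codon 7: UGC Cys / UGC Cys — identical.
Nonsynonymous differences: 4 → different protein.

no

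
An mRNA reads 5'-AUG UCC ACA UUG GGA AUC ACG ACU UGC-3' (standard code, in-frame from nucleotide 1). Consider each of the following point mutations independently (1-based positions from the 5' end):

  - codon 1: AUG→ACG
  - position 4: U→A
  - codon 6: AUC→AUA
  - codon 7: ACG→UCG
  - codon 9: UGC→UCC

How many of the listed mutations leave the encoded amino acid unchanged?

1

Codon 1: AUG (Met) → ACG (Thr) — missense.
Codon 2: UCC (Ser) → ACC (Thr) — missense.
Codon 6: AUC (Ile) → AUA (Ile) — synonymous.
Codon 7: ACG (Thr) → UCG (Ser) — missense.
Codon 9: UGC (Cys) → UCC (Ser) — missense.
Synonymous: 1 of 5.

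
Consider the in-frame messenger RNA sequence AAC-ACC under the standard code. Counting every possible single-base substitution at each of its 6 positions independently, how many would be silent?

4

Codon 1 (AAC, Asn): 1 synonymous substitution.
Codon 2 (ACC, Thr): 3 synonymous substitutions.
Total: 1 + 3 = 4.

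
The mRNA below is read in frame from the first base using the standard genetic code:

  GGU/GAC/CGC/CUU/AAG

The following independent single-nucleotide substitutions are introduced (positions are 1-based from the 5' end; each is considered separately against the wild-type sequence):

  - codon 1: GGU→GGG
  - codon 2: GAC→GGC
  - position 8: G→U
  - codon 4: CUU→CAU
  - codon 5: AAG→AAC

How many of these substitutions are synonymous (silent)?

1

Codon 1: GGU (Gly) → GGG (Gly) — synonymous.
Codon 2: GAC (Asp) → GGC (Gly) — missense.
Codon 3: CGC (Arg) → CUC (Leu) — missense.
Codon 4: CUU (Leu) → CAU (His) — missense.
Codon 5: AAG (Lys) → AAC (Asn) — missense.
Synonymous: 1 of 5.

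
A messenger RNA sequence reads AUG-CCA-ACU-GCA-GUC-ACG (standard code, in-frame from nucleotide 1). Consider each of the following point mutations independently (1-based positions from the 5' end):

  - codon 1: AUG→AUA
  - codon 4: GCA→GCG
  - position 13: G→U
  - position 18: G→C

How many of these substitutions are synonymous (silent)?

2

Codon 1: AUG (Met) → AUA (Ile) — missense.
Codon 4: GCA (Ala) → GCG (Ala) — synonymous.
Codon 5: GUC (Val) → UUC (Phe) — missense.
Codon 6: ACG (Thr) → ACC (Thr) — synonymous.
Synonymous: 2 of 4.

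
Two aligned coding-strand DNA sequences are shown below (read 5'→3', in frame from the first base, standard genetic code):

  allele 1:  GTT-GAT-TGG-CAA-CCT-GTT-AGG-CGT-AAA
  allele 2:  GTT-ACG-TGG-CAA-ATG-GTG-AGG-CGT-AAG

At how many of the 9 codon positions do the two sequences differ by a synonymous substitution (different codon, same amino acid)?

2

Codon 1: GTT Val / GTT Val — identical.
Codon 2: GAT Asp / ACG Thr — nonsynonymous.
Codon 3: TGG Trp / TGG Trp — identical.
Codon 4: CAA Gln / CAA Gln — identical.
Codon 5: CCT Pro / ATG Met — nonsynonymous.
Codon 6: GTT Val / GTG Val — synonymous.
Codon 7: AGG Arg / AGG Arg — identical.
Codon 8: CGT Arg / CGT Arg — identical.
Codon 9: AAA Lys / AAG Lys — synonymous.
Synonymous differences: 2.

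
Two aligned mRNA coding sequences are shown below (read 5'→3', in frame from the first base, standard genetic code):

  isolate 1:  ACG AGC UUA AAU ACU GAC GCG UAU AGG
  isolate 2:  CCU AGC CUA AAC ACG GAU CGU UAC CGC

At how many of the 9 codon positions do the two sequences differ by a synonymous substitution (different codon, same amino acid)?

6

Codon 1: ACG Thr / CCU Pro — nonsynonymous.
Codon 2: AGC Ser / AGC Ser — identical.
Codon 3: UUA Leu / CUA Leu — synonymous.
Codon 4: AAU Asn / AAC Asn — synonymous.
Codon 5: ACU Thr / ACG Thr — synonymous.
Codon 6: GAC Asp / GAU Asp — synonymous.
Codon 7: GCG Ala / CGU Arg — nonsynonymous.
Codon 8: UAU Tyr / UAC Tyr — synonymous.
Codon 9: AGG Arg / CGC Arg — synonymous.
Synonymous differences: 6.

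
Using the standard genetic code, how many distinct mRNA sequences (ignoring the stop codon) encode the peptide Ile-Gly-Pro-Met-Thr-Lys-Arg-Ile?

6912

Ile: 3 codons.
Gly: 4 codons.
Pro: 4 codons.
Met: 1 codon.
Thr: 4 codons.
Lys: 2 codons.
Arg: 6 codons.
Ile: 3 codons.
3 × 4 × 4 × 1 × 4 × 2 × 6 × 3 = 6912.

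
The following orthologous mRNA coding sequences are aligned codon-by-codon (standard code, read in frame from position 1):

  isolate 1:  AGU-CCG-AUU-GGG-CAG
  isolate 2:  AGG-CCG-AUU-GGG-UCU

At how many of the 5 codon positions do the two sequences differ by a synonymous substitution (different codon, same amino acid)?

Codon 1: AGU Ser / AGG Arg — nonsynonymous.
Codon 2: CCG Pro / CCG Pro — identical.
Codon 3: AUU Ile / AUU Ile — identical.
Codon 4: GGG Gly / GGG Gly — identical.
Codon 5: CAG Gln / UCU Ser — nonsynonymous.
Synonymous differences: 0.

0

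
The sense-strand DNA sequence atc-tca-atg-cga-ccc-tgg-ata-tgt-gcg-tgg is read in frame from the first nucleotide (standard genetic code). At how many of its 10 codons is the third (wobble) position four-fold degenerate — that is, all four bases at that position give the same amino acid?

4

Codon 1 ATC (Ile): third position 3-fold.
Codon 2 TCA (Ser): third position 4-fold.
Codon 3 ATG (Met): third position 1-fold.
Codon 4 CGA (Arg): third position 4-fold.
Codon 5 CCC (Pro): third position 4-fold.
Codon 6 TGG (Trp): third position 1-fold.
Codon 7 ATA (Ile): third position 3-fold.
Codon 8 TGT (Cys): third position 2-fold.
Codon 9 GCG (Ala): third position 4-fold.
Codon 10 TGG (Trp): third position 1-fold.
Four-fold degenerate third positions: 4.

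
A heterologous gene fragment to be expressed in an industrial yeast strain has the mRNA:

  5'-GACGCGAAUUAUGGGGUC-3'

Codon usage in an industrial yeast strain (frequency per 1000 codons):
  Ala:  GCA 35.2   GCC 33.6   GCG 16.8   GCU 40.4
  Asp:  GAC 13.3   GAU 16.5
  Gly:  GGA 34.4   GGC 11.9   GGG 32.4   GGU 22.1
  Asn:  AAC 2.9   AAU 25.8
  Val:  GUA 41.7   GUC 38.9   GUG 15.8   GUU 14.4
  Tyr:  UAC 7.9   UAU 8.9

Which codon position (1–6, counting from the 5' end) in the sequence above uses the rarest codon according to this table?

4

Codon 1 GAC (Asp): 13.3 per 1000.
Codon 2 GCG (Ala): 16.8 per 1000.
Codon 3 AAU (Asn): 25.8 per 1000.
Codon 4 UAU (Tyr): 8.9 per 1000.
Codon 5 GGG (Gly): 32.4 per 1000.
Codon 6 GUC (Val): 38.9 per 1000.
Lowest frequency is 8.9 at codon 4.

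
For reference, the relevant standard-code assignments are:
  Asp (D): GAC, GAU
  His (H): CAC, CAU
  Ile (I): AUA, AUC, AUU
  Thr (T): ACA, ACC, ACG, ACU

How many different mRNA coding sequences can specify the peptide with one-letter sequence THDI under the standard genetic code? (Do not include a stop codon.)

Thr: 4 codons.
His: 2 codons.
Asp: 2 codons.
Ile: 3 codons.
4 × 2 × 2 × 3 = 48.

48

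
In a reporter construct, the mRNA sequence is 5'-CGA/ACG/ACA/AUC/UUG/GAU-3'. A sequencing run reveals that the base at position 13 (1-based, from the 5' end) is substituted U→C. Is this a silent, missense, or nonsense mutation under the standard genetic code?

Position 13 falls in codon 5: UUG → Leu.
After the substitution the codon is CUG → Leu.
Both encode Leu, so the change is synonymous.

silent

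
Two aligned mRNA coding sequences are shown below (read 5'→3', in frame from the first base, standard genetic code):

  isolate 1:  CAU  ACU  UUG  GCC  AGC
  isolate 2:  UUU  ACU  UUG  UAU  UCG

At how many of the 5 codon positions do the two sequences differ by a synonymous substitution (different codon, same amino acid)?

Codon 1: CAU His / UUU Phe — nonsynonymous.
Codon 2: ACU Thr / ACU Thr — identical.
Codon 3: UUG Leu / UUG Leu — identical.
Codon 4: GCC Ala / UAU Tyr — nonsynonymous.
Codon 5: AGC Ser / UCG Ser — synonymous.
Synonymous differences: 1.

1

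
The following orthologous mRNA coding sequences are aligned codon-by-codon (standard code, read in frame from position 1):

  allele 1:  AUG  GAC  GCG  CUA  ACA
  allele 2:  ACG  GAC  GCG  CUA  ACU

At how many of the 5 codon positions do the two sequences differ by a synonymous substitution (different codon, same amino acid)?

Codon 1: AUG Met / ACG Thr — nonsynonymous.
Codon 2: GAC Asp / GAC Asp — identical.
Codon 3: GCG Ala / GCG Ala — identical.
Codon 4: CUA Leu / CUA Leu — identical.
Codon 5: ACA Thr / ACU Thr — synonymous.
Synonymous differences: 1.

1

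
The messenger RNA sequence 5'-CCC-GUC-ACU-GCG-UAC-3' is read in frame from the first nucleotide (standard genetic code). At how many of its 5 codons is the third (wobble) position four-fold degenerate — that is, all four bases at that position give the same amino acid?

4

Codon 1 CCC (Pro): third position 4-fold.
Codon 2 GUC (Val): third position 4-fold.
Codon 3 ACU (Thr): third position 4-fold.
Codon 4 GCG (Ala): third position 4-fold.
Codon 5 UAC (Tyr): third position 2-fold.
Four-fold degenerate third positions: 4.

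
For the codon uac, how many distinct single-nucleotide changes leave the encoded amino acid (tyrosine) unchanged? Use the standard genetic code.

1

Position 1: none → 0 synonymous.
Position 2: none → 0 synonymous.
Position 3: UAU → 1 synonymous.
Total: 0 + 0 + 1 = 1.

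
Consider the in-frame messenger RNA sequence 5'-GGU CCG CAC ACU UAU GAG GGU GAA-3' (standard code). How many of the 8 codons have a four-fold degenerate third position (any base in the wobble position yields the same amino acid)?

4

Codon 1 GGU (Gly): third position 4-fold.
Codon 2 CCG (Pro): third position 4-fold.
Codon 3 CAC (His): third position 2-fold.
Codon 4 ACU (Thr): third position 4-fold.
Codon 5 UAU (Tyr): third position 2-fold.
Codon 6 GAG (Glu): third position 2-fold.
Codon 7 GGU (Gly): third position 4-fold.
Codon 8 GAA (Glu): third position 2-fold.
Four-fold degenerate third positions: 4.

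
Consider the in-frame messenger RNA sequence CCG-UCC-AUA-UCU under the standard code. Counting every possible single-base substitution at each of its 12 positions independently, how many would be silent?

11

Codon 1 (CCG, Pro): 3 synonymous substitutions.
Codon 2 (UCC, Ser): 3 synonymous substitutions.
Codon 3 (AUA, Ile): 2 synonymous substitutions.
Codon 4 (UCU, Ser): 3 synonymous substitutions.
Total: 3 + 3 + 2 + 3 = 11.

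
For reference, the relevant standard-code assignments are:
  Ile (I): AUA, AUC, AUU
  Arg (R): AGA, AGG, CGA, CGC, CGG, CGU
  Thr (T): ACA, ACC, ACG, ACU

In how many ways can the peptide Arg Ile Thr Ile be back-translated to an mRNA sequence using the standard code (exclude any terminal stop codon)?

Arg: 6 codons.
Ile: 3 codons.
Thr: 4 codons.
Ile: 3 codons.
6 × 3 × 4 × 3 = 216.

216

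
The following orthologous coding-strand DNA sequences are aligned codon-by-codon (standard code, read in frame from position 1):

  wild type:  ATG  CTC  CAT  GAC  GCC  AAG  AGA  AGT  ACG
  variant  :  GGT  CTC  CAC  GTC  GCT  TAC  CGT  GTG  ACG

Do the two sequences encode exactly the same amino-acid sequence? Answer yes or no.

Codon 1: ATG Met / GGT Gly — nonsynonymous.
Codon 2: CTC Leu / CTC Leu — identical.
Codon 3: CAT His / CAC His — synonymous.
Codon 4: GAC Asp / GTC Val — nonsynonymous.
Codon 5: GCC Ala / GCT Ala — synonymous.
Codon 6: AAG Lys / TAC Tyr — nonsynonymous.
Codon 7: AGA Arg / CGT Arg — synonymous.
Codon 8: AGT Ser / GTG Val — nonsynonymous.
Codon 9: ACG Thr / ACG Thr — identical.
Nonsynonymous differences: 4 → different protein.

no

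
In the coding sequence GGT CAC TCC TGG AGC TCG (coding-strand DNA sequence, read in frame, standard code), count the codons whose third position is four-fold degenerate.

Codon 1 GGT (Gly): third position 4-fold.
Codon 2 CAC (His): third position 2-fold.
Codon 3 TCC (Ser): third position 4-fold.
Codon 4 TGG (Trp): third position 1-fold.
Codon 5 AGC (Ser): third position 2-fold.
Codon 6 TCG (Ser): third position 4-fold.
Four-fold degenerate third positions: 3.

3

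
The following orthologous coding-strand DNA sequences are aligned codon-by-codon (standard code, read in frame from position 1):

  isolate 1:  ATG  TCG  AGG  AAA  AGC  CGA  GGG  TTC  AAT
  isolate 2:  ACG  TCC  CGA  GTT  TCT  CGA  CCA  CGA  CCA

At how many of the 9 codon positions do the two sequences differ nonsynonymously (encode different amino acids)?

5

Codon 1: ATG Met / ACG Thr — nonsynonymous.
Codon 2: TCG Ser / TCC Ser — synonymous.
Codon 3: AGG Arg / CGA Arg — synonymous.
Codon 4: AAA Lys / GTT Val — nonsynonymous.
Codon 5: AGC Ser / TCT Ser — synonymous.
Codon 6: CGA Arg / CGA Arg — identical.
Codon 7: GGG Gly / CCA Pro — nonsynonymous.
Codon 8: TTC Phe / CGA Arg — nonsynonymous.
Codon 9: AAT Asn / CCA Pro — nonsynonymous.
Nonsynonymous differences: 5.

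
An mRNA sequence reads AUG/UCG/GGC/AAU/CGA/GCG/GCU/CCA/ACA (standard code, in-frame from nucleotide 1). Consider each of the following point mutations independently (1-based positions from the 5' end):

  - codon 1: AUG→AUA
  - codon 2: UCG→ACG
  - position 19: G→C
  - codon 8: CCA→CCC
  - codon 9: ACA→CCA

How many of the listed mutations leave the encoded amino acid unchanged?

1

Codon 1: AUG (Met) → AUA (Ile) — missense.
Codon 2: UCG (Ser) → ACG (Thr) — missense.
Codon 7: GCU (Ala) → CCU (Pro) — missense.
Codon 8: CCA (Pro) → CCC (Pro) — synonymous.
Codon 9: ACA (Thr) → CCA (Pro) — missense.
Synonymous: 1 of 5.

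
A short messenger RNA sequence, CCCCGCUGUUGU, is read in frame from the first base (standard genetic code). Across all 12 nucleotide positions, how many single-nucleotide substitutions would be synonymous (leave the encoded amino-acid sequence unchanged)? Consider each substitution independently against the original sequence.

8

Codon 1 (CCC, Pro): 3 synonymous substitutions.
Codon 2 (CGC, Arg): 3 synonymous substitutions.
Codon 3 (UGU, Cys): 1 synonymous substitution.
Codon 4 (UGU, Cys): 1 synonymous substitution.
Total: 3 + 3 + 1 + 1 = 8.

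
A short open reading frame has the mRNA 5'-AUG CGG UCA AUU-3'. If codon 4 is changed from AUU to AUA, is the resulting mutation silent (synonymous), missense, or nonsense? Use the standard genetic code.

Position 12 falls in codon 4: AUU → Ile.
After the substitution the codon is AUA → Ile.
Both encode Ile, so the change is synonymous.

silent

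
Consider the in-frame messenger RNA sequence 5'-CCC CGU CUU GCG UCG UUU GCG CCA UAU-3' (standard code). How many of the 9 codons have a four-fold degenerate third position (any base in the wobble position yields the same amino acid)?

7

Codon 1 CCC (Pro): third position 4-fold.
Codon 2 CGU (Arg): third position 4-fold.
Codon 3 CUU (Leu): third position 4-fold.
Codon 4 GCG (Ala): third position 4-fold.
Codon 5 UCG (Ser): third position 4-fold.
Codon 6 UUU (Phe): third position 2-fold.
Codon 7 GCG (Ala): third position 4-fold.
Codon 8 CCA (Pro): third position 4-fold.
Codon 9 UAU (Tyr): third position 2-fold.
Four-fold degenerate third positions: 7.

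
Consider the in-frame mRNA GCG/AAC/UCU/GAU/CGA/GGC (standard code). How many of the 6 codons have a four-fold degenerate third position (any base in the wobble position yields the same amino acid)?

Codon 1 GCG (Ala): third position 4-fold.
Codon 2 AAC (Asn): third position 2-fold.
Codon 3 UCU (Ser): third position 4-fold.
Codon 4 GAU (Asp): third position 2-fold.
Codon 5 CGA (Arg): third position 4-fold.
Codon 6 GGC (Gly): third position 4-fold.
Four-fold degenerate third positions: 4.

4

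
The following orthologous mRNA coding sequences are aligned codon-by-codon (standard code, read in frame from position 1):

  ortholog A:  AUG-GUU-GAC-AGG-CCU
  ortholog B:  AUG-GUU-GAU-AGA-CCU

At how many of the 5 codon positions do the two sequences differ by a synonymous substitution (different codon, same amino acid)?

2

Codon 1: AUG Met / AUG Met — identical.
Codon 2: GUU Val / GUU Val — identical.
Codon 3: GAC Asp / GAU Asp — synonymous.
Codon 4: AGG Arg / AGA Arg — synonymous.
Codon 5: CCU Pro / CCU Pro — identical.
Synonymous differences: 2.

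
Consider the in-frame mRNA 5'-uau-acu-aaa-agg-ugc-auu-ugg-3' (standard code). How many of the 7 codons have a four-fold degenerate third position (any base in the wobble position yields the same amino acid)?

1

Codon 1 UAU (Tyr): third position 2-fold.
Codon 2 ACU (Thr): third position 4-fold.
Codon 3 AAA (Lys): third position 2-fold.
Codon 4 AGG (Arg): third position 2-fold.
Codon 5 UGC (Cys): third position 2-fold.
Codon 6 AUU (Ile): third position 3-fold.
Codon 7 UGG (Trp): third position 1-fold.
Four-fold degenerate third positions: 1.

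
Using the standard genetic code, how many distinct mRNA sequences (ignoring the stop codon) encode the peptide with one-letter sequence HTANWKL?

768

His: 2 codons.
Thr: 4 codons.
Ala: 4 codons.
Asn: 2 codons.
Trp: 1 codon.
Lys: 2 codons.
Leu: 6 codons.
2 × 4 × 4 × 2 × 1 × 2 × 6 = 768.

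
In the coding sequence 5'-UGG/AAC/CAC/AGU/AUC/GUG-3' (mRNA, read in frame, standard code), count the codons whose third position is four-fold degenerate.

1

Codon 1 UGG (Trp): third position 1-fold.
Codon 2 AAC (Asn): third position 2-fold.
Codon 3 CAC (His): third position 2-fold.
Codon 4 AGU (Ser): third position 2-fold.
Codon 5 AUC (Ile): third position 3-fold.
Codon 6 GUG (Val): third position 4-fold.
Four-fold degenerate third positions: 1.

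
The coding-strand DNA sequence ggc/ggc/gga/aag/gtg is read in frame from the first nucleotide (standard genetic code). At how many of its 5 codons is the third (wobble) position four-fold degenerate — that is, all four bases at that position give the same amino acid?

Codon 1 GGC (Gly): third position 4-fold.
Codon 2 GGC (Gly): third position 4-fold.
Codon 3 GGA (Gly): third position 4-fold.
Codon 4 AAG (Lys): third position 2-fold.
Codon 5 GTG (Val): third position 4-fold.
Four-fold degenerate third positions: 4.

4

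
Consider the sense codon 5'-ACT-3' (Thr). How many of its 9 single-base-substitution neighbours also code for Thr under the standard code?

Position 1: none → 0 synonymous.
Position 2: none → 0 synonymous.
Position 3: ACC, ACA, ACG → 3 synonymous.
Total: 0 + 0 + 3 = 3.

3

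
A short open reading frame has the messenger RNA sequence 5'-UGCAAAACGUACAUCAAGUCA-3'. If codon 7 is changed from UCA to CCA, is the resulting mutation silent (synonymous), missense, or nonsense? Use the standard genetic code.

Position 19 falls in codon 7: UCA → Ser.
After the substitution the codon is CCA → Pro.
Ser ≠ Pro, so this is a missense mutation.

missense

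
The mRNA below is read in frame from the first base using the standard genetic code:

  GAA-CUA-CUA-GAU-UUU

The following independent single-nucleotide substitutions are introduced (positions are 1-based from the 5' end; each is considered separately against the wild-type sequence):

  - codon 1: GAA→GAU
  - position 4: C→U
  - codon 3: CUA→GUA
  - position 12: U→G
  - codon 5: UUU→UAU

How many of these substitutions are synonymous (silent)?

Codon 1: GAA (Glu) → GAU (Asp) — missense.
Codon 2: CUA (Leu) → UUA (Leu) — synonymous.
Codon 3: CUA (Leu) → GUA (Val) — missense.
Codon 4: GAU (Asp) → GAG (Glu) — missense.
Codon 5: UUU (Phe) → UAU (Tyr) — missense.
Synonymous: 1 of 5.

1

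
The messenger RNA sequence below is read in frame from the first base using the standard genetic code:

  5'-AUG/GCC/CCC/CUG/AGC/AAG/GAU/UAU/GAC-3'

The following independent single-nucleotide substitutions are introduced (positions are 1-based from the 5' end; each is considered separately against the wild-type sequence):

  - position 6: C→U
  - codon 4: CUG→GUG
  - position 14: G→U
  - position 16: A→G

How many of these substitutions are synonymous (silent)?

Codon 2: GCC (Ala) → GCU (Ala) — synonymous.
Codon 4: CUG (Leu) → GUG (Val) — missense.
Codon 5: AGC (Ser) → AUC (Ile) — missense.
Codon 6: AAG (Lys) → GAG (Glu) — missense.
Synonymous: 1 of 4.

1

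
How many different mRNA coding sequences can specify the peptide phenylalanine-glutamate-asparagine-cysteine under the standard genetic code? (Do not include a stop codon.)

Phe: 2 codons.
Glu: 2 codons.
Asn: 2 codons.
Cys: 2 codons.
2 × 2 × 2 × 2 = 16.

16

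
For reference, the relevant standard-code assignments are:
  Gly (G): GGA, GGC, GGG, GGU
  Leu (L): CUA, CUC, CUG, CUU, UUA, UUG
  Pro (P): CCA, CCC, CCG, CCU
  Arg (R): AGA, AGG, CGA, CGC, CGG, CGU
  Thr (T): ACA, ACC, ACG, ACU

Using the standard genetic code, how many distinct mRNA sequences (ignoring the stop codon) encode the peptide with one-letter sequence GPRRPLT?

Gly: 4 codons.
Pro: 4 codons.
Arg: 6 codons.
Arg: 6 codons.
Pro: 4 codons.
Leu: 6 codons.
Thr: 4 codons.
4 × 4 × 6 × 6 × 4 × 6 × 4 = 55296.

55296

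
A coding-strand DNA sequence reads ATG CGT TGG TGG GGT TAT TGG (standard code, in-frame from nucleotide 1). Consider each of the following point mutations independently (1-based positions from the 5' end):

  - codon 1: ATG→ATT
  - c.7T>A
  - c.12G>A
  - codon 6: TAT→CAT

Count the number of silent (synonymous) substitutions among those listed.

Codon 1: ATG (Met) → ATT (Ile) — missense.
Codon 3: TGG (Trp) → AGG (Arg) — missense.
Codon 4: TGG (Trp) → TGA (Stop) — nonsense.
Codon 6: TAT (Tyr) → CAT (His) — missense.
Synonymous: 0 of 4.

0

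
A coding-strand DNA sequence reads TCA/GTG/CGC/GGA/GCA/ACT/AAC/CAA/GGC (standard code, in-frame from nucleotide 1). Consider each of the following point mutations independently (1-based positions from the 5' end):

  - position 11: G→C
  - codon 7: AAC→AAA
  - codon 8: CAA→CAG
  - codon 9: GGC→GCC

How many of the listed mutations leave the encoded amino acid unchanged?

Codon 4: GGA (Gly) → GCA (Ala) — missense.
Codon 7: AAC (Asn) → AAA (Lys) — missense.
Codon 8: CAA (Gln) → CAG (Gln) — synonymous.
Codon 9: GGC (Gly) → GCC (Ala) — missense.
Synonymous: 1 of 4.

1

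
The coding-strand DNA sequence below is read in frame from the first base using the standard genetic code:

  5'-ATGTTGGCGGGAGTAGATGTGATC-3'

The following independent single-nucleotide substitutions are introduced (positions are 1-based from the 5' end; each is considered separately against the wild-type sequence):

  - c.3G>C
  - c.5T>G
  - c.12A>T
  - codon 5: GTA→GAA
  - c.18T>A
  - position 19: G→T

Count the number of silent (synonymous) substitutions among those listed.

Codon 1: ATG (Met) → ATC (Ile) — missense.
Codon 2: TTG (Leu) → TGG (Trp) — missense.
Codon 4: GGA (Gly) → GGT (Gly) — synonymous.
Codon 5: GTA (Val) → GAA (Glu) — missense.
Codon 6: GAT (Asp) → GAA (Glu) — missense.
Codon 7: GTG (Val) → TTG (Leu) — missense.
Synonymous: 1 of 6.

1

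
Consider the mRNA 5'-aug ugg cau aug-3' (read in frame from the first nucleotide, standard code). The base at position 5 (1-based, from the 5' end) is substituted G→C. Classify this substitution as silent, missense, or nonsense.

Position 5 falls in codon 2: UGG → Trp.
After the substitution the codon is UCG → Ser.
Trp ≠ Ser, so this is a missense mutation.

missense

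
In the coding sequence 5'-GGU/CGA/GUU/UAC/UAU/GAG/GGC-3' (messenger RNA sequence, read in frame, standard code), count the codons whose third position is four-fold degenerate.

4

Codon 1 GGU (Gly): third position 4-fold.
Codon 2 CGA (Arg): third position 4-fold.
Codon 3 GUU (Val): third position 4-fold.
Codon 4 UAC (Tyr): third position 2-fold.
Codon 5 UAU (Tyr): third position 2-fold.
Codon 6 GAG (Glu): third position 2-fold.
Codon 7 GGC (Gly): third position 4-fold.
Four-fold degenerate third positions: 4.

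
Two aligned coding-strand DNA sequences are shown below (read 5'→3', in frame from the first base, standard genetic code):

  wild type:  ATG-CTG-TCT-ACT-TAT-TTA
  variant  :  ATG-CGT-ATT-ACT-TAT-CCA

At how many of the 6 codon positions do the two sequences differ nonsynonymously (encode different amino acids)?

Codon 1: ATG Met / ATG Met — identical.
Codon 2: CTG Leu / CGT Arg — nonsynonymous.
Codon 3: TCT Ser / ATT Ile — nonsynonymous.
Codon 4: ACT Thr / ACT Thr — identical.
Codon 5: TAT Tyr / TAT Tyr — identical.
Codon 6: TTA Leu / CCA Pro — nonsynonymous.
Nonsynonymous differences: 3.

3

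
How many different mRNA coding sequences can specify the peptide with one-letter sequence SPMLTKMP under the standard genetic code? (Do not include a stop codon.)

4608

Ser: 6 codons.
Pro: 4 codons.
Met: 1 codon.
Leu: 6 codons.
Thr: 4 codons.
Lys: 2 codons.
Met: 1 codon.
Pro: 4 codons.
6 × 4 × 1 × 6 × 4 × 2 × 1 × 4 = 4608.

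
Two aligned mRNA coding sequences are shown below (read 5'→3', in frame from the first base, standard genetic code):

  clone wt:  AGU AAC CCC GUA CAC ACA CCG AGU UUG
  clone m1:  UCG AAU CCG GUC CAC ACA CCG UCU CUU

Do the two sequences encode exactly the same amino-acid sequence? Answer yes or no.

Codon 1: AGU Ser / UCG Ser — synonymous.
Codon 2: AAC Asn / AAU Asn — synonymous.
Codon 3: CCC Pro / CCG Pro — synonymous.
Codon 4: GUA Val / GUC Val — synonymous.
Codon 5: CAC His / CAC His — identical.
Codon 6: ACA Thr / ACA Thr — identical.
Codon 7: CCG Pro / CCG Pro — identical.
Codon 8: AGU Ser / UCU Ser — synonymous.
Codon 9: UUG Leu / CUU Leu — synonymous.
Nonsynonymous differences: 0 → same protein.

yes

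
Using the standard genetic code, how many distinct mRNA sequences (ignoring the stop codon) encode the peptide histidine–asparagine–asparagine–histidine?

His: 2 codons.
Asn: 2 codons.
Asn: 2 codons.
His: 2 codons.
2 × 2 × 2 × 2 = 16.

16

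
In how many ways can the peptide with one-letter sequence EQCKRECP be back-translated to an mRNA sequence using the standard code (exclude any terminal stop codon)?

Glu: 2 codons.
Gln: 2 codons.
Cys: 2 codons.
Lys: 2 codons.
Arg: 6 codons.
Glu: 2 codons.
Cys: 2 codons.
Pro: 4 codons.
2 × 2 × 2 × 2 × 6 × 2 × 2 × 4 = 1536.

1536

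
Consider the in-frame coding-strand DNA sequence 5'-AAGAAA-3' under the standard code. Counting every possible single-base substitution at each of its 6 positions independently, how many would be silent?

Codon 1 (AAG, Lys): 1 synonymous substitution.
Codon 2 (AAA, Lys): 1 synonymous substitution.
Total: 1 + 1 = 2.

2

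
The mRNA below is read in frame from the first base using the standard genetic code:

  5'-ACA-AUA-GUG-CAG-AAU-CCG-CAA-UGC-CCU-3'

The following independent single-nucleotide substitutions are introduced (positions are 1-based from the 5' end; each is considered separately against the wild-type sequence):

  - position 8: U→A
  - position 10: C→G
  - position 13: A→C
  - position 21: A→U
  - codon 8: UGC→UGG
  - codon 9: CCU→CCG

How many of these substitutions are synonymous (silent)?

Codon 3: GUG (Val) → GAG (Glu) — missense.
Codon 4: CAG (Gln) → GAG (Glu) — missense.
Codon 5: AAU (Asn) → CAU (His) — missense.
Codon 7: CAA (Gln) → CAU (His) — missense.
Codon 8: UGC (Cys) → UGG (Trp) — missense.
Codon 9: CCU (Pro) → CCG (Pro) — synonymous.
Synonymous: 1 of 6.

1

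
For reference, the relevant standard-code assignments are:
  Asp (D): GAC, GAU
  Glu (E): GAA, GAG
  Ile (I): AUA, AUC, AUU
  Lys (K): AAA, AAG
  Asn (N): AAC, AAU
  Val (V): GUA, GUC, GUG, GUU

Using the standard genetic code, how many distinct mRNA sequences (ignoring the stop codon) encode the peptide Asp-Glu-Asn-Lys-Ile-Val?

Asp: 2 codons.
Glu: 2 codons.
Asn: 2 codons.
Lys: 2 codons.
Ile: 3 codons.
Val: 4 codons.
2 × 2 × 2 × 2 × 3 × 4 = 192.

192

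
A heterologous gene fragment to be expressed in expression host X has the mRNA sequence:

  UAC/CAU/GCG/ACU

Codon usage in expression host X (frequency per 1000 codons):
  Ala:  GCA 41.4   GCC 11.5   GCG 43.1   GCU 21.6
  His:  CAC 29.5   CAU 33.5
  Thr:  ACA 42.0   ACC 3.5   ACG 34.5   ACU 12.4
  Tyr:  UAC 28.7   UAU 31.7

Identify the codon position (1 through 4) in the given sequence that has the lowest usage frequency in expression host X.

4

Codon 1 UAC (Tyr): 28.7 per 1000.
Codon 2 CAU (His): 33.5 per 1000.
Codon 3 GCG (Ala): 43.1 per 1000.
Codon 4 ACU (Thr): 12.4 per 1000.
Lowest frequency is 12.4 at codon 4.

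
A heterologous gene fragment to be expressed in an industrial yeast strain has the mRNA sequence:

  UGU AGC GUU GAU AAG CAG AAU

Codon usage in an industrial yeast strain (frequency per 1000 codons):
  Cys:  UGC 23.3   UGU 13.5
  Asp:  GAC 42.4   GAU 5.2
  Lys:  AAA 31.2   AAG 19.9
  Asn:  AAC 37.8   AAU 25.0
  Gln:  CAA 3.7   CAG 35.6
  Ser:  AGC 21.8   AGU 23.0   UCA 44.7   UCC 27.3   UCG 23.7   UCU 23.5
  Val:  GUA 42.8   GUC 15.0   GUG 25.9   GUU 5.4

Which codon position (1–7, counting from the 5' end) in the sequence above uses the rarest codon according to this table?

4

Codon 1 UGU (Cys): 13.5 per 1000.
Codon 2 AGC (Ser): 21.8 per 1000.
Codon 3 GUU (Val): 5.4 per 1000.
Codon 4 GAU (Asp): 5.2 per 1000.
Codon 5 AAG (Lys): 19.9 per 1000.
Codon 6 CAG (Gln): 35.6 per 1000.
Codon 7 AAU (Asn): 25.0 per 1000.
Lowest frequency is 5.2 at codon 4.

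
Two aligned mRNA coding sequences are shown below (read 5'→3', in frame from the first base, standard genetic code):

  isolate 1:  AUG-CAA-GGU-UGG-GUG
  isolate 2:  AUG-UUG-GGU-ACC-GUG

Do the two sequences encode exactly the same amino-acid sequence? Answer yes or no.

Codon 1: AUG Met / AUG Met — identical.
Codon 2: CAA Gln / UUG Leu — nonsynonymous.
Codon 3: GGU Gly / GGU Gly — identical.
Codon 4: UGG Trp / ACC Thr — nonsynonymous.
Codon 5: GUG Val / GUG Val — identical.
Nonsynonymous differences: 2 → different protein.

no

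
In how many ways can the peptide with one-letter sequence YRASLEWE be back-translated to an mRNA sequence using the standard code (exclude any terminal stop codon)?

6912

Tyr: 2 codons.
Arg: 6 codons.
Ala: 4 codons.
Ser: 6 codons.
Leu: 6 codons.
Glu: 2 codons.
Trp: 1 codon.
Glu: 2 codons.
2 × 6 × 4 × 6 × 6 × 2 × 1 × 2 = 6912.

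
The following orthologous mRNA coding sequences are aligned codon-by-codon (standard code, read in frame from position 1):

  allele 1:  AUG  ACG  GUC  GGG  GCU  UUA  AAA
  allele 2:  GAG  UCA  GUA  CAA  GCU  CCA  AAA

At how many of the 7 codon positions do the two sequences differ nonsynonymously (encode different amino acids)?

4

Codon 1: AUG Met / GAG Glu — nonsynonymous.
Codon 2: ACG Thr / UCA Ser — nonsynonymous.
Codon 3: GUC Val / GUA Val — synonymous.
Codon 4: GGG Gly / CAA Gln — nonsynonymous.
Codon 5: GCU Ala / GCU Ala — identical.
Codon 6: UUA Leu / CCA Pro — nonsynonymous.
Codon 7: AAA Lys / AAA Lys — identical.
Nonsynonymous differences: 4.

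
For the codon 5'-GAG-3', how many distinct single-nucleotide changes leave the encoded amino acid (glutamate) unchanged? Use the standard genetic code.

1

Position 1: none → 0 synonymous.
Position 2: none → 0 synonymous.
Position 3: GAA → 1 synonymous.
Total: 0 + 0 + 1 = 1.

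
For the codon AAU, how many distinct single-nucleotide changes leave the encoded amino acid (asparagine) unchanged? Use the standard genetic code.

1

Position 1: none → 0 synonymous.
Position 2: none → 0 synonymous.
Position 3: AAC → 1 synonymous.
Total: 0 + 0 + 1 = 1.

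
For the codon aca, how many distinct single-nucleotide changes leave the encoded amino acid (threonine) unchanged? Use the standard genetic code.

Position 1: none → 0 synonymous.
Position 2: none → 0 synonymous.
Position 3: ACT, ACC, ACG → 3 synonymous.
Total: 0 + 0 + 3 = 3.

3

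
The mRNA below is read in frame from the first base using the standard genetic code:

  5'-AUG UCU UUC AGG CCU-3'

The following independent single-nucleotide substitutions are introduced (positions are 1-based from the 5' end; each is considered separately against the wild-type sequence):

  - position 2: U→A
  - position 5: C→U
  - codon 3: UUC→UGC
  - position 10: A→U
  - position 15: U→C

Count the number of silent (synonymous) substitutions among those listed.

1

Codon 1: AUG (Met) → AAG (Lys) — missense.
Codon 2: UCU (Ser) → UUU (Phe) — missense.
Codon 3: UUC (Phe) → UGC (Cys) — missense.
Codon 4: AGG (Arg) → UGG (Trp) — missense.
Codon 5: CCU (Pro) → CCC (Pro) — synonymous.
Synonymous: 1 of 5.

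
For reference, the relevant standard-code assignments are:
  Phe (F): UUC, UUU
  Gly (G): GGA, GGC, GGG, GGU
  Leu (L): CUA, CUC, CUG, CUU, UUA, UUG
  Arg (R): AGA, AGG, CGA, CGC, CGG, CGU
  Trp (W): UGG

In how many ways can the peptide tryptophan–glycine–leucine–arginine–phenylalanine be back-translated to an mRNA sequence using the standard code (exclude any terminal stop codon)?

Trp: 1 codon.
Gly: 4 codons.
Leu: 6 codons.
Arg: 6 codons.
Phe: 2 codons.
1 × 4 × 6 × 6 × 2 = 288.

288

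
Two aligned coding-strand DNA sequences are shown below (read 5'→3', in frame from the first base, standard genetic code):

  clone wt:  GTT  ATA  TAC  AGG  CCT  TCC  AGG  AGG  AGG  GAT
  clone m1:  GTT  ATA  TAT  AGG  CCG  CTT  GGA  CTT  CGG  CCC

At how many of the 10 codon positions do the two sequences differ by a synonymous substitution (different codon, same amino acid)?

Codon 1: GTT Val / GTT Val — identical.
Codon 2: ATA Ile / ATA Ile — identical.
Codon 3: TAC Tyr / TAT Tyr — synonymous.
Codon 4: AGG Arg / AGG Arg — identical.
Codon 5: CCT Pro / CCG Pro — synonymous.
Codon 6: TCC Ser / CTT Leu — nonsynonymous.
Codon 7: AGG Arg / GGA Gly — nonsynonymous.
Codon 8: AGG Arg / CTT Leu — nonsynonymous.
Codon 9: AGG Arg / CGG Arg — synonymous.
Codon 10: GAT Asp / CCC Pro — nonsynonymous.
Synonymous differences: 3.

3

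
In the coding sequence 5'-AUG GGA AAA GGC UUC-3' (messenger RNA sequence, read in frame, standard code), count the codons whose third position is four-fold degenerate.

2

Codon 1 AUG (Met): third position 1-fold.
Codon 2 GGA (Gly): third position 4-fold.
Codon 3 AAA (Lys): third position 2-fold.
Codon 4 GGC (Gly): third position 4-fold.
Codon 5 UUC (Phe): third position 2-fold.
Four-fold degenerate third positions: 2.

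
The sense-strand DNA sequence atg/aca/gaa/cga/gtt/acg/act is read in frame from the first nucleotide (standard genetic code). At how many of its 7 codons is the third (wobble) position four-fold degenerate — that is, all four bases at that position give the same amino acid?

Codon 1 ATG (Met): third position 1-fold.
Codon 2 ACA (Thr): third position 4-fold.
Codon 3 GAA (Glu): third position 2-fold.
Codon 4 CGA (Arg): third position 4-fold.
Codon 5 GTT (Val): third position 4-fold.
Codon 6 ACG (Thr): third position 4-fold.
Codon 7 ACT (Thr): third position 4-fold.
Four-fold degenerate third positions: 5.

5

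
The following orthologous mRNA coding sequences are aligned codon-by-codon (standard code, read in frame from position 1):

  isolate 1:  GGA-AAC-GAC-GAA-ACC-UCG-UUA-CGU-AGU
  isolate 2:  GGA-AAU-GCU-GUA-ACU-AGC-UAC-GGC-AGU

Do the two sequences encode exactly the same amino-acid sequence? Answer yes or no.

Codon 1: GGA Gly / GGA Gly — identical.
Codon 2: AAC Asn / AAU Asn — synonymous.
Codon 3: GAC Asp / GCU Ala — nonsynonymous.
Codon 4: GAA Glu / GUA Val — nonsynonymous.
Codon 5: ACC Thr / ACU Thr — synonymous.
Codon 6: UCG Ser / AGC Ser — synonymous.
Codon 7: UUA Leu / UAC Tyr — nonsynonymous.
Codon 8: CGU Arg / GGC Gly — nonsynonymous.
Codon 9: AGU Ser / AGU Ser — identical.
Nonsynonymous differences: 4 → different protein.

no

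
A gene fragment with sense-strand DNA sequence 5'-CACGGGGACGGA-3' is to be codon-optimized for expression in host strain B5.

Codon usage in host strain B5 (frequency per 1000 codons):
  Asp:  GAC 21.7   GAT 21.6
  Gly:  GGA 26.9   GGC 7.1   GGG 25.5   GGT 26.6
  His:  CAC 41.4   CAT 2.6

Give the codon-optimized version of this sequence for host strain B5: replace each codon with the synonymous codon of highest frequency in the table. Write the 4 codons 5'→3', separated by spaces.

Codon 1 (His): best is CAC at 41.4.
Codon 2 (Gly): best is GGA at 26.9.
Codon 3 (Asp): best is GAC at 21.7.
Codon 4 (Gly): best is GGA at 26.9.

CAC GGA GAC GGA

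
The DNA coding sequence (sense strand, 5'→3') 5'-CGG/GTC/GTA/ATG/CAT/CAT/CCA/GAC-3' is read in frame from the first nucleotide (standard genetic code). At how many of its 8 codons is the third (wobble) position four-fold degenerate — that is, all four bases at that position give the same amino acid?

4

Codon 1 CGG (Arg): third position 4-fold.
Codon 2 GTC (Val): third position 4-fold.
Codon 3 GTA (Val): third position 4-fold.
Codon 4 ATG (Met): third position 1-fold.
Codon 5 CAT (His): third position 2-fold.
Codon 6 CAT (His): third position 2-fold.
Codon 7 CCA (Pro): third position 4-fold.
Codon 8 GAC (Asp): third position 2-fold.
Four-fold degenerate third positions: 4.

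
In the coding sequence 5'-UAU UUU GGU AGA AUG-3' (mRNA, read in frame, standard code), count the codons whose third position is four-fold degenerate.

Codon 1 UAU (Tyr): third position 2-fold.
Codon 2 UUU (Phe): third position 2-fold.
Codon 3 GGU (Gly): third position 4-fold.
Codon 4 AGA (Arg): third position 2-fold.
Codon 5 AUG (Met): third position 1-fold.
Four-fold degenerate third positions: 1.

1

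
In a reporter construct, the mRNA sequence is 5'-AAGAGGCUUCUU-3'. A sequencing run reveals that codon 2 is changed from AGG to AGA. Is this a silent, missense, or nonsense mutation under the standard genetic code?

Position 6 falls in codon 2: AGG → Arg.
After the substitution the codon is AGA → Arg.
Both encode Arg, so the change is synonymous.

silent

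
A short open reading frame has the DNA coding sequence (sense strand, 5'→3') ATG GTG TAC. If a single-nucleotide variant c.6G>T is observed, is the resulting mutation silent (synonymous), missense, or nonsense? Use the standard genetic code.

silent

Position 6 falls in codon 2: GTG → Val.
After the substitution the codon is GTT → Val.
Both encode Val, so the change is synonymous.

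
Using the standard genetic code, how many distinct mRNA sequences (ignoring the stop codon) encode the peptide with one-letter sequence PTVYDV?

Pro: 4 codons.
Thr: 4 codons.
Val: 4 codons.
Tyr: 2 codons.
Asp: 2 codons.
Val: 4 codons.
4 × 4 × 4 × 2 × 2 × 4 = 1024.

1024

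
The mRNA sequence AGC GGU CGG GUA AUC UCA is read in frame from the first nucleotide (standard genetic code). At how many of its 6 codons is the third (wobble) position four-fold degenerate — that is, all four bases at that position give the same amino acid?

Codon 1 AGC (Ser): third position 2-fold.
Codon 2 GGU (Gly): third position 4-fold.
Codon 3 CGG (Arg): third position 4-fold.
Codon 4 GUA (Val): third position 4-fold.
Codon 5 AUC (Ile): third position 3-fold.
Codon 6 UCA (Ser): third position 4-fold.
Four-fold degenerate third positions: 4.

4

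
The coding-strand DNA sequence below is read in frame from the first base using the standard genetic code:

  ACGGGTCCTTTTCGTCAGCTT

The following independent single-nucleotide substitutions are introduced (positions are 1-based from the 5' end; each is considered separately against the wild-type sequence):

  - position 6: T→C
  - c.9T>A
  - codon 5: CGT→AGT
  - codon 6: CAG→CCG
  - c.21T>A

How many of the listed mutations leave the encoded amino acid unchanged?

Codon 2: GGT (Gly) → GGC (Gly) — synonymous.
Codon 3: CCT (Pro) → CCA (Pro) — synonymous.
Codon 5: CGT (Arg) → AGT (Ser) — missense.
Codon 6: CAG (Gln) → CCG (Pro) — missense.
Codon 7: CTT (Leu) → CTA (Leu) — synonymous.
Synonymous: 3 of 5.

3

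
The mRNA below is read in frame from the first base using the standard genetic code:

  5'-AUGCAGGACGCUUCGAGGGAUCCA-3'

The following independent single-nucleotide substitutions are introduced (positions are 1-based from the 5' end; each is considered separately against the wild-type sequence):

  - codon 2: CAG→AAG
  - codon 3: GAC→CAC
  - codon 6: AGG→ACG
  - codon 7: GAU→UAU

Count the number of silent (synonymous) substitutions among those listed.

0

Codon 2: CAG (Gln) → AAG (Lys) — missense.
Codon 3: GAC (Asp) → CAC (His) — missense.
Codon 6: AGG (Arg) → ACG (Thr) — missense.
Codon 7: GAU (Asp) → UAU (Tyr) — missense.
Synonymous: 0 of 4.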